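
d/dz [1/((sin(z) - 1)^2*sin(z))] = (-3/tan(z) + cos(z)/sin(z)^2)/(sin(z) - 1)^3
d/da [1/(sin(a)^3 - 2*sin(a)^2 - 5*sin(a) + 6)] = (-3*sin(a)^2 + 4*sin(a) + 5)*cos(a)/(sin(a)^3 - 2*sin(a)^2 - 5*sin(a) + 6)^2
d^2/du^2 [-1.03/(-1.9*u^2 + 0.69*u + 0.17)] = (7.4366*u^2 - 2.70066*u - 1.03*(3.8*u - 0.69)*(7.6*u - 1.38) - 0.66538)/(-1.9*u^2 + 0.69*u + 0.17)^3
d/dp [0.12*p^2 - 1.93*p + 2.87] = 0.24*p - 1.93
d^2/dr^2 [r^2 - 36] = 2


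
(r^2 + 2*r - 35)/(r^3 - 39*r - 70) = (-r^2 - 2*r + 35)/(-r^3 + 39*r + 70)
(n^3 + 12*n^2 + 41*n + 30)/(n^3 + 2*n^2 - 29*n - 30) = (n + 5)/(n - 5)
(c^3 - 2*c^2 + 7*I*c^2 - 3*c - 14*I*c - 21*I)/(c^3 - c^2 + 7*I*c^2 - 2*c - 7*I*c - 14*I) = (c - 3)/(c - 2)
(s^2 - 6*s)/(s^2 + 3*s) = (s - 6)/(s + 3)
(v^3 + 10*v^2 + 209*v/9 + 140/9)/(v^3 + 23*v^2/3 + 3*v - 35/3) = (v + 4/3)/(v - 1)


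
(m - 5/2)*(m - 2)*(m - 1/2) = m^3 - 5*m^2 + 29*m/4 - 5/2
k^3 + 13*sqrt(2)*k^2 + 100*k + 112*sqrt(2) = (k + 2*sqrt(2))*(k + 4*sqrt(2))*(k + 7*sqrt(2))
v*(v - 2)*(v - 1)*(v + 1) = v^4 - 2*v^3 - v^2 + 2*v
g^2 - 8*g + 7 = (g - 7)*(g - 1)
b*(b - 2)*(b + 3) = b^3 + b^2 - 6*b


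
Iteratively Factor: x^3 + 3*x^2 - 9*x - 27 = (x + 3)*(x^2 - 9) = (x - 3)*(x + 3)*(x + 3)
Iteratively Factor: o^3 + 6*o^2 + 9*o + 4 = (o + 1)*(o^2 + 5*o + 4) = (o + 1)^2*(o + 4)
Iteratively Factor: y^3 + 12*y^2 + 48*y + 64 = (y + 4)*(y^2 + 8*y + 16) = (y + 4)^2*(y + 4)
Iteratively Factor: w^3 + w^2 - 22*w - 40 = (w - 5)*(w^2 + 6*w + 8) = (w - 5)*(w + 4)*(w + 2)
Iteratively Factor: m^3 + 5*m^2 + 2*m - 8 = (m + 2)*(m^2 + 3*m - 4) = (m - 1)*(m + 2)*(m + 4)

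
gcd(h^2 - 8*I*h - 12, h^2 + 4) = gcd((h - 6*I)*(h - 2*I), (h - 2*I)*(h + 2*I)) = h - 2*I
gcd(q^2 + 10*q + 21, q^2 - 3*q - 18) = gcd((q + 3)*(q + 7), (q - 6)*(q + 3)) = q + 3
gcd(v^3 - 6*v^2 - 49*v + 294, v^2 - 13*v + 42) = v^2 - 13*v + 42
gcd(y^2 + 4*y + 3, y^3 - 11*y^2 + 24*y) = 1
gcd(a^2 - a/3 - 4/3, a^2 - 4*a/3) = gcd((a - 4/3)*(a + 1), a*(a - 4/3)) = a - 4/3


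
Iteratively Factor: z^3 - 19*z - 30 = (z + 3)*(z^2 - 3*z - 10) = (z - 5)*(z + 3)*(z + 2)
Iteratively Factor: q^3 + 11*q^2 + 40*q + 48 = (q + 4)*(q^2 + 7*q + 12) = (q + 4)^2*(q + 3)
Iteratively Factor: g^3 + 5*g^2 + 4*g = (g + 1)*(g^2 + 4*g) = (g + 1)*(g + 4)*(g)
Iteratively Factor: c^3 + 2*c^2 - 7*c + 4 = (c - 1)*(c^2 + 3*c - 4) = (c - 1)^2*(c + 4)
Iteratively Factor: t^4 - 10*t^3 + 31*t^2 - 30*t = (t)*(t^3 - 10*t^2 + 31*t - 30) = t*(t - 3)*(t^2 - 7*t + 10) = t*(t - 3)*(t - 2)*(t - 5)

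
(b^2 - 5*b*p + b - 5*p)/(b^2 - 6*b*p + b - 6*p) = (-b + 5*p)/(-b + 6*p)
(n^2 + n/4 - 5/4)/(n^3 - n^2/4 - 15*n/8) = 2*(n - 1)/(n*(2*n - 3))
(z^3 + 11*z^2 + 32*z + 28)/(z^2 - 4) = (z^2 + 9*z + 14)/(z - 2)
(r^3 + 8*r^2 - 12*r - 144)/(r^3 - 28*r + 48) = (r + 6)/(r - 2)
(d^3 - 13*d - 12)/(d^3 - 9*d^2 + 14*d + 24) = (d + 3)/(d - 6)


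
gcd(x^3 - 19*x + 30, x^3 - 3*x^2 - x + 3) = x - 3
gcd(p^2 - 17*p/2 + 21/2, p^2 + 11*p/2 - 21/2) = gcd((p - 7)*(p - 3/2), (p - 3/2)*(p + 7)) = p - 3/2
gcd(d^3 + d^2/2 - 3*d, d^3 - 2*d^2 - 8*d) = d^2 + 2*d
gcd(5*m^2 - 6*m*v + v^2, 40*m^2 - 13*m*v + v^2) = -5*m + v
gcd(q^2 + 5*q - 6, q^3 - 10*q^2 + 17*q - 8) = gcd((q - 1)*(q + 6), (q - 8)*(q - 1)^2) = q - 1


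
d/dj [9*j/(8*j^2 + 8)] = 9*(1 - j^2)/(8*(j^4 + 2*j^2 + 1))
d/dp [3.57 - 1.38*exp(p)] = -1.38*exp(p)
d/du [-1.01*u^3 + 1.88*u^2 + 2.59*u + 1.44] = -3.03*u^2 + 3.76*u + 2.59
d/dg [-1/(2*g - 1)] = 2/(2*g - 1)^2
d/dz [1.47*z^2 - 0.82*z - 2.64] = 2.94*z - 0.82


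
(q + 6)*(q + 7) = q^2 + 13*q + 42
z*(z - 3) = z^2 - 3*z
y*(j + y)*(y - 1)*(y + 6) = j*y^3 + 5*j*y^2 - 6*j*y + y^4 + 5*y^3 - 6*y^2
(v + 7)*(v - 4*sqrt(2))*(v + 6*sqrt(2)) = v^3 + 2*sqrt(2)*v^2 + 7*v^2 - 48*v + 14*sqrt(2)*v - 336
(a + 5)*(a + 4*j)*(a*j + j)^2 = a^4*j^2 + 4*a^3*j^3 + 7*a^3*j^2 + 28*a^2*j^3 + 11*a^2*j^2 + 44*a*j^3 + 5*a*j^2 + 20*j^3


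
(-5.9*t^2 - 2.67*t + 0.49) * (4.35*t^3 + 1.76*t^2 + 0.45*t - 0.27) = -25.665*t^5 - 21.9985*t^4 - 5.2227*t^3 + 1.2539*t^2 + 0.9414*t - 0.1323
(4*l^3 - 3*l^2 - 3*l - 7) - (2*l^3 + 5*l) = 2*l^3 - 3*l^2 - 8*l - 7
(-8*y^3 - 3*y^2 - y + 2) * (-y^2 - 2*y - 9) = 8*y^5 + 19*y^4 + 79*y^3 + 27*y^2 + 5*y - 18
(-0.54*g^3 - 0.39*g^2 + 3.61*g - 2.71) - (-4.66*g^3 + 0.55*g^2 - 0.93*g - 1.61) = 4.12*g^3 - 0.94*g^2 + 4.54*g - 1.1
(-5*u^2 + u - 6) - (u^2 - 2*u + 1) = -6*u^2 + 3*u - 7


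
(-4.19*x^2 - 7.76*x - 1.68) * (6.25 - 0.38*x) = 1.5922*x^3 - 23.2387*x^2 - 47.8616*x - 10.5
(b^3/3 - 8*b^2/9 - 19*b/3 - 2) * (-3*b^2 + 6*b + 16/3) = -b^5 + 14*b^4/3 + 139*b^3/9 - 992*b^2/27 - 412*b/9 - 32/3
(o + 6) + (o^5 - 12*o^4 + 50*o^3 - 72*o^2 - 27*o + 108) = o^5 - 12*o^4 + 50*o^3 - 72*o^2 - 26*o + 114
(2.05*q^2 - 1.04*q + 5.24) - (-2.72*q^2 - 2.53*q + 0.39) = 4.77*q^2 + 1.49*q + 4.85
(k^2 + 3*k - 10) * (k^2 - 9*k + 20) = k^4 - 6*k^3 - 17*k^2 + 150*k - 200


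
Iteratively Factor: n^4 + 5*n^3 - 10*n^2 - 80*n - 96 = (n + 4)*(n^3 + n^2 - 14*n - 24) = (n + 2)*(n + 4)*(n^2 - n - 12) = (n - 4)*(n + 2)*(n + 4)*(n + 3)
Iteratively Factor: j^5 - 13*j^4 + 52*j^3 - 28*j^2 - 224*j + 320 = (j - 4)*(j^4 - 9*j^3 + 16*j^2 + 36*j - 80) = (j - 5)*(j - 4)*(j^3 - 4*j^2 - 4*j + 16) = (j - 5)*(j - 4)*(j + 2)*(j^2 - 6*j + 8) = (j - 5)*(j - 4)*(j - 2)*(j + 2)*(j - 4)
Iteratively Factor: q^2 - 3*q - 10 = (q + 2)*(q - 5)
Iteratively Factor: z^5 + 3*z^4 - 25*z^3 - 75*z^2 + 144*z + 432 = (z + 3)*(z^4 - 25*z^2 + 144) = (z - 3)*(z + 3)*(z^3 + 3*z^2 - 16*z - 48) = (z - 3)*(z + 3)^2*(z^2 - 16) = (z - 3)*(z + 3)^2*(z + 4)*(z - 4)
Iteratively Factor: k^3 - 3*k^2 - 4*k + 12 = (k + 2)*(k^2 - 5*k + 6) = (k - 2)*(k + 2)*(k - 3)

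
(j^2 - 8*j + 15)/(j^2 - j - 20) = (j - 3)/(j + 4)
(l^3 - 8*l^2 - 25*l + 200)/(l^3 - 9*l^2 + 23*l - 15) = (l^2 - 3*l - 40)/(l^2 - 4*l + 3)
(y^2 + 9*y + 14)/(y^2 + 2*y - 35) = (y + 2)/(y - 5)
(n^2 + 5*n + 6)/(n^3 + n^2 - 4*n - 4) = (n + 3)/(n^2 - n - 2)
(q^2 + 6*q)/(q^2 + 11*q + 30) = q/(q + 5)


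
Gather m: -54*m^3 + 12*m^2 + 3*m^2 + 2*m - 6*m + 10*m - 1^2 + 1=-54*m^3 + 15*m^2 + 6*m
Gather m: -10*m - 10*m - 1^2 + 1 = -20*m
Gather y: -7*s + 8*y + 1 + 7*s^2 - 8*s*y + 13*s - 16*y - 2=7*s^2 + 6*s + y*(-8*s - 8) - 1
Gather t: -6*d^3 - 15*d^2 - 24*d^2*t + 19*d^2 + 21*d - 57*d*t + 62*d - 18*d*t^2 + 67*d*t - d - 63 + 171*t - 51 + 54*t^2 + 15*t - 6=-6*d^3 + 4*d^2 + 82*d + t^2*(54 - 18*d) + t*(-24*d^2 + 10*d + 186) - 120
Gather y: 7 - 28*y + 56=63 - 28*y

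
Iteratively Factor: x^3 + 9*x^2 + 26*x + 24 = (x + 2)*(x^2 + 7*x + 12) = (x + 2)*(x + 4)*(x + 3)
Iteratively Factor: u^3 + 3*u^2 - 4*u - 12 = (u + 2)*(u^2 + u - 6) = (u - 2)*(u + 2)*(u + 3)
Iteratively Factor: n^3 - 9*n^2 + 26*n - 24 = (n - 4)*(n^2 - 5*n + 6) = (n - 4)*(n - 3)*(n - 2)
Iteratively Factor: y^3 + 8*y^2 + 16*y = (y)*(y^2 + 8*y + 16) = y*(y + 4)*(y + 4)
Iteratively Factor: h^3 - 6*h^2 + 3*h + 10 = (h + 1)*(h^2 - 7*h + 10) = (h - 2)*(h + 1)*(h - 5)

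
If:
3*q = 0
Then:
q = 0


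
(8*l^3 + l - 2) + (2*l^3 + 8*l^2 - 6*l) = 10*l^3 + 8*l^2 - 5*l - 2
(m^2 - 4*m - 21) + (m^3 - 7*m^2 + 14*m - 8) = m^3 - 6*m^2 + 10*m - 29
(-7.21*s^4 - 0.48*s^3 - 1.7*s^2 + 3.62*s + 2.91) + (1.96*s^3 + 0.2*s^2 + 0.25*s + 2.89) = -7.21*s^4 + 1.48*s^3 - 1.5*s^2 + 3.87*s + 5.8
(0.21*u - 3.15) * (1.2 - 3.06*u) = -0.6426*u^2 + 9.891*u - 3.78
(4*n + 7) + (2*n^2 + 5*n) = 2*n^2 + 9*n + 7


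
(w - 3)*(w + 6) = w^2 + 3*w - 18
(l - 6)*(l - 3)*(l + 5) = l^3 - 4*l^2 - 27*l + 90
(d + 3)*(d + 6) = d^2 + 9*d + 18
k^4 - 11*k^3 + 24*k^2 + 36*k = k*(k - 6)^2*(k + 1)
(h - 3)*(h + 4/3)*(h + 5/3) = h^3 - 61*h/9 - 20/3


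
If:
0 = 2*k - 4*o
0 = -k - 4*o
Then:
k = 0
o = 0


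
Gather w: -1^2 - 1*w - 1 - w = -2*w - 2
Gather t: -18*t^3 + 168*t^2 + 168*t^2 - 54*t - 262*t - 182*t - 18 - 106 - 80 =-18*t^3 + 336*t^2 - 498*t - 204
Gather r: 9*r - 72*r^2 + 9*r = -72*r^2 + 18*r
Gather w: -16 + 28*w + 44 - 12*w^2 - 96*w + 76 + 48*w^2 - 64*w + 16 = 36*w^2 - 132*w + 120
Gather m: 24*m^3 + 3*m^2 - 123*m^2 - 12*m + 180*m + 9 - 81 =24*m^3 - 120*m^2 + 168*m - 72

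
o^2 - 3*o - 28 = (o - 7)*(o + 4)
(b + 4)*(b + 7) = b^2 + 11*b + 28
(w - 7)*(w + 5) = w^2 - 2*w - 35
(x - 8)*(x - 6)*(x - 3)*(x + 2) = x^4 - 15*x^3 + 56*x^2 + 36*x - 288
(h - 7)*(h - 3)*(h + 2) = h^3 - 8*h^2 + h + 42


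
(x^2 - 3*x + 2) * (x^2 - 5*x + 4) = x^4 - 8*x^3 + 21*x^2 - 22*x + 8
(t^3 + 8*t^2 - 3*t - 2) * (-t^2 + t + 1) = -t^5 - 7*t^4 + 12*t^3 + 7*t^2 - 5*t - 2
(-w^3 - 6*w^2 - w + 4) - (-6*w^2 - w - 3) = 7 - w^3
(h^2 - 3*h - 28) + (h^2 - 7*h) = 2*h^2 - 10*h - 28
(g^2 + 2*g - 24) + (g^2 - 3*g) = 2*g^2 - g - 24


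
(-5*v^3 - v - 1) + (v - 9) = -5*v^3 - 10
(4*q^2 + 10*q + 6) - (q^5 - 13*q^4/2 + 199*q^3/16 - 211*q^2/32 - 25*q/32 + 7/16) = -q^5 + 13*q^4/2 - 199*q^3/16 + 339*q^2/32 + 345*q/32 + 89/16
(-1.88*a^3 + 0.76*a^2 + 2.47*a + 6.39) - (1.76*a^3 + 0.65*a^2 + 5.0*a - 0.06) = -3.64*a^3 + 0.11*a^2 - 2.53*a + 6.45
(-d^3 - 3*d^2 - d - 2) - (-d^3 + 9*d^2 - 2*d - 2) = -12*d^2 + d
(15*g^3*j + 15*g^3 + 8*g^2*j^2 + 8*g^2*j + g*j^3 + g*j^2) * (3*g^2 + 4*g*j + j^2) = 45*g^5*j + 45*g^5 + 84*g^4*j^2 + 84*g^4*j + 50*g^3*j^3 + 50*g^3*j^2 + 12*g^2*j^4 + 12*g^2*j^3 + g*j^5 + g*j^4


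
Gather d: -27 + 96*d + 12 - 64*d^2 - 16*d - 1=-64*d^2 + 80*d - 16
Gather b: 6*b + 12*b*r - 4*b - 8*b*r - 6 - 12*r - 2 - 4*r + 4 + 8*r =b*(4*r + 2) - 8*r - 4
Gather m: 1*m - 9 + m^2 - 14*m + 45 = m^2 - 13*m + 36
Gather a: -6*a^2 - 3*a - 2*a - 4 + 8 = -6*a^2 - 5*a + 4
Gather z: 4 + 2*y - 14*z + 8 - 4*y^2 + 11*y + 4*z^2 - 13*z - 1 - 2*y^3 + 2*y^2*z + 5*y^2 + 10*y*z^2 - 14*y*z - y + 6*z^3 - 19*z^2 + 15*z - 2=-2*y^3 + y^2 + 12*y + 6*z^3 + z^2*(10*y - 15) + z*(2*y^2 - 14*y - 12) + 9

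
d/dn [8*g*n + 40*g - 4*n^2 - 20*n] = 8*g - 8*n - 20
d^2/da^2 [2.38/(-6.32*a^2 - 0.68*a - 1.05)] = (190.125824*a^2 + 20.456576*a - 2.38*(12.64*a + 0.68)*(25.28*a + 1.36) + 31.58736)/(6.32*a^2 + 0.68*a + 1.05)^3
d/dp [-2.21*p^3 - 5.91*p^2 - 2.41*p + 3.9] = -6.63*p^2 - 11.82*p - 2.41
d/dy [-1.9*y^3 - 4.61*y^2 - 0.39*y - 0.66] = -5.7*y^2 - 9.22*y - 0.39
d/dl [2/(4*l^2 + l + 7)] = 2*(-8*l - 1)/(4*l^2 + l + 7)^2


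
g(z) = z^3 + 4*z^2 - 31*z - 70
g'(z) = 3*z^2 + 8*z - 31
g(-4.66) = 60.13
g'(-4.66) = -3.13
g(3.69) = -79.68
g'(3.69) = 39.37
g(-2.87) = 28.28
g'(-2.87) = -29.25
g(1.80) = -107.01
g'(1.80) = -6.88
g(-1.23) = -27.68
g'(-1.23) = -36.30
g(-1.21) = -28.41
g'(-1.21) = -36.29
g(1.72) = -106.40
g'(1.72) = -8.36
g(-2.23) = 7.93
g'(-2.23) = -33.92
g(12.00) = 1862.00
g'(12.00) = 497.00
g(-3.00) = 32.00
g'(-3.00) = -28.00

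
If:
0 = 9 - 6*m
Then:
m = 3/2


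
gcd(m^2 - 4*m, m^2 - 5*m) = m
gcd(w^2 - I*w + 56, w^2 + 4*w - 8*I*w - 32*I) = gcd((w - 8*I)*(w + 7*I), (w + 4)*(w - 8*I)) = w - 8*I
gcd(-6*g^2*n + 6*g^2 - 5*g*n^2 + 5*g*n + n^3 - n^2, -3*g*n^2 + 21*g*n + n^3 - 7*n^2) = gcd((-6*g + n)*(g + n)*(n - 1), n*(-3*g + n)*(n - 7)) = 1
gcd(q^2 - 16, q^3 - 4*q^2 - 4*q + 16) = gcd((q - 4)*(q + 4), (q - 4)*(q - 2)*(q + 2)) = q - 4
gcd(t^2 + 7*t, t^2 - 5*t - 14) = 1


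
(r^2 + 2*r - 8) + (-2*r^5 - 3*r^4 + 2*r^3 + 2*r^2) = -2*r^5 - 3*r^4 + 2*r^3 + 3*r^2 + 2*r - 8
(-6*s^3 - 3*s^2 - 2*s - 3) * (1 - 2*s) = 12*s^4 + s^2 + 4*s - 3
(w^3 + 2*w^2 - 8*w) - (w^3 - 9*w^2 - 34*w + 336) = 11*w^2 + 26*w - 336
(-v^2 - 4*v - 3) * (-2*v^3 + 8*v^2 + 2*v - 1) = 2*v^5 - 28*v^3 - 31*v^2 - 2*v + 3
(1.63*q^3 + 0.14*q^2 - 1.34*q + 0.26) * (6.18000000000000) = 10.0734*q^3 + 0.8652*q^2 - 8.2812*q + 1.6068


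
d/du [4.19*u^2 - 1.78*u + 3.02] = 8.38*u - 1.78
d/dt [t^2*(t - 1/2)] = t*(3*t - 1)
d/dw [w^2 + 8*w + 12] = 2*w + 8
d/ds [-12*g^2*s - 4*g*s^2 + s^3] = -12*g^2 - 8*g*s + 3*s^2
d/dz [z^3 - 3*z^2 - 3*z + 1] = 3*z^2 - 6*z - 3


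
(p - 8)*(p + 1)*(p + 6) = p^3 - p^2 - 50*p - 48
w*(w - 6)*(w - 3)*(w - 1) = w^4 - 10*w^3 + 27*w^2 - 18*w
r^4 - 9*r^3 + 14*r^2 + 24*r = r*(r - 6)*(r - 4)*(r + 1)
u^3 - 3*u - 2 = (u - 2)*(u + 1)^2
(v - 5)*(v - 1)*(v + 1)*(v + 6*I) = v^4 - 5*v^3 + 6*I*v^3 - v^2 - 30*I*v^2 + 5*v - 6*I*v + 30*I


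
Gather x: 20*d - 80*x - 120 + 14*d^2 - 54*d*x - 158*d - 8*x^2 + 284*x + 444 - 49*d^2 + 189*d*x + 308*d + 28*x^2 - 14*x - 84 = -35*d^2 + 170*d + 20*x^2 + x*(135*d + 190) + 240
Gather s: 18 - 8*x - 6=12 - 8*x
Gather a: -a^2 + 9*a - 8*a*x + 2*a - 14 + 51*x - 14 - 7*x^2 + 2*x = -a^2 + a*(11 - 8*x) - 7*x^2 + 53*x - 28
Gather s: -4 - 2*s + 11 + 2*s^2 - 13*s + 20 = 2*s^2 - 15*s + 27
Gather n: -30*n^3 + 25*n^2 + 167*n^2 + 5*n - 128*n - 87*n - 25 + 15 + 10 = -30*n^3 + 192*n^2 - 210*n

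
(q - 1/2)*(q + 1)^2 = q^3 + 3*q^2/2 - 1/2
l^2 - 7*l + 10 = (l - 5)*(l - 2)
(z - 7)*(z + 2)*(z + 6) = z^3 + z^2 - 44*z - 84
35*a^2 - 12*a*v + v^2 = (-7*a + v)*(-5*a + v)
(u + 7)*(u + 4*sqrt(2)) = u^2 + 4*sqrt(2)*u + 7*u + 28*sqrt(2)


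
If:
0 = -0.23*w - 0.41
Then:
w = -1.78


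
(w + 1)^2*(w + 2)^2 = w^4 + 6*w^3 + 13*w^2 + 12*w + 4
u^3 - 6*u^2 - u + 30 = (u - 5)*(u - 3)*(u + 2)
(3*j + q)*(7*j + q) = 21*j^2 + 10*j*q + q^2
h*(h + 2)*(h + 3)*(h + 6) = h^4 + 11*h^3 + 36*h^2 + 36*h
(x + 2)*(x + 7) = x^2 + 9*x + 14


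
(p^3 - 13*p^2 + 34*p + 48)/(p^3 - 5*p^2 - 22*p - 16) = (p - 6)/(p + 2)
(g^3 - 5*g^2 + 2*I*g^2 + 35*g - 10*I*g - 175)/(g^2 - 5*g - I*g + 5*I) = (g^2 + 2*I*g + 35)/(g - I)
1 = 1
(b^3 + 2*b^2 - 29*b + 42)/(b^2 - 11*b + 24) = (b^2 + 5*b - 14)/(b - 8)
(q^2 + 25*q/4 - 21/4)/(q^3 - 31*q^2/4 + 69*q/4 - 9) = (q + 7)/(q^2 - 7*q + 12)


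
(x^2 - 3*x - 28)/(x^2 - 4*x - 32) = (x - 7)/(x - 8)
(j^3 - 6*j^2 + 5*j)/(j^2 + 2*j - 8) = j*(j^2 - 6*j + 5)/(j^2 + 2*j - 8)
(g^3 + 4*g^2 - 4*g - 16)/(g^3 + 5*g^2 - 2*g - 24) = (g + 2)/(g + 3)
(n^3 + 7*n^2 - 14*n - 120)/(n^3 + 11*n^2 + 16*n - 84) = (n^2 + n - 20)/(n^2 + 5*n - 14)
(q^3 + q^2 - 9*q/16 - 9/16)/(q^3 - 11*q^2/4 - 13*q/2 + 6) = (4*q^2 + 7*q + 3)/(4*(q^2 - 2*q - 8))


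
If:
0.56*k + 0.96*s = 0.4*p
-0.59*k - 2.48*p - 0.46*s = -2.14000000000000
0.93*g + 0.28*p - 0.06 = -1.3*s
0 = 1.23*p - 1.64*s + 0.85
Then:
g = -1.98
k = -1.45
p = 0.98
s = 1.25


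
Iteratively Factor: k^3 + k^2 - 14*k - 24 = (k + 2)*(k^2 - k - 12) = (k + 2)*(k + 3)*(k - 4)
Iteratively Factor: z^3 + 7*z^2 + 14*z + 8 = (z + 4)*(z^2 + 3*z + 2) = (z + 1)*(z + 4)*(z + 2)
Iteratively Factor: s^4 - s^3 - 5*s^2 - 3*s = (s + 1)*(s^3 - 2*s^2 - 3*s) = s*(s + 1)*(s^2 - 2*s - 3) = s*(s + 1)^2*(s - 3)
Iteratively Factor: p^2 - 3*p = (p)*(p - 3)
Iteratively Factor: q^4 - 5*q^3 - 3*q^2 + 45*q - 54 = (q - 3)*(q^3 - 2*q^2 - 9*q + 18) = (q - 3)*(q + 3)*(q^2 - 5*q + 6) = (q - 3)*(q - 2)*(q + 3)*(q - 3)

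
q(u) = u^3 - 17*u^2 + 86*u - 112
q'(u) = 3*u^2 - 34*u + 86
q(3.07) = 20.73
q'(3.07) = 9.89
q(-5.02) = -1098.63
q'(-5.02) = 332.28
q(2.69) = 15.79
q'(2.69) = 16.25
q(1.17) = -33.05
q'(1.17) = 50.33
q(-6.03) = -1467.97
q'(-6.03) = 400.10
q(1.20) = -31.55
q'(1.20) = 49.52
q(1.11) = -36.12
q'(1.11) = 51.96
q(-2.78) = -503.95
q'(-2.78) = 203.71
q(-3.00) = -550.00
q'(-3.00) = 215.00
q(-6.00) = -1456.00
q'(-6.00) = 398.00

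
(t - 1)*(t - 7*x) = t^2 - 7*t*x - t + 7*x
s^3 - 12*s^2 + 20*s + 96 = (s - 8)*(s - 6)*(s + 2)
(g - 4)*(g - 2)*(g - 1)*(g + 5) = g^4 - 2*g^3 - 21*g^2 + 62*g - 40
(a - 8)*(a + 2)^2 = a^3 - 4*a^2 - 28*a - 32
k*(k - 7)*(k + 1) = k^3 - 6*k^2 - 7*k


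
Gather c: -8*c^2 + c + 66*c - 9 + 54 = -8*c^2 + 67*c + 45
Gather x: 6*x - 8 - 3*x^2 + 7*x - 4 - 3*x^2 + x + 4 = -6*x^2 + 14*x - 8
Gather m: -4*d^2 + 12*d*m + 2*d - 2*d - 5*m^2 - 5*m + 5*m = -4*d^2 + 12*d*m - 5*m^2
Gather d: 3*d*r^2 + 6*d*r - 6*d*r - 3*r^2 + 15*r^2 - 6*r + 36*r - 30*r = 3*d*r^2 + 12*r^2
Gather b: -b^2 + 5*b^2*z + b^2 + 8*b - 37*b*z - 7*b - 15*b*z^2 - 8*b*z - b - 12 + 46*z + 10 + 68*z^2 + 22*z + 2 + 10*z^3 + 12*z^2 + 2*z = 5*b^2*z + b*(-15*z^2 - 45*z) + 10*z^3 + 80*z^2 + 70*z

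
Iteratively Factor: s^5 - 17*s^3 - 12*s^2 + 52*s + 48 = (s - 2)*(s^4 + 2*s^3 - 13*s^2 - 38*s - 24) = (s - 4)*(s - 2)*(s^3 + 6*s^2 + 11*s + 6) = (s - 4)*(s - 2)*(s + 1)*(s^2 + 5*s + 6) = (s - 4)*(s - 2)*(s + 1)*(s + 2)*(s + 3)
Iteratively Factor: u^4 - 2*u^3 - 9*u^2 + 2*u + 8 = (u + 1)*(u^3 - 3*u^2 - 6*u + 8) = (u - 4)*(u + 1)*(u^2 + u - 2) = (u - 4)*(u + 1)*(u + 2)*(u - 1)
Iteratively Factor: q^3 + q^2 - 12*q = (q + 4)*(q^2 - 3*q) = (q - 3)*(q + 4)*(q)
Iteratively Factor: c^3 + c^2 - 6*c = (c - 2)*(c^2 + 3*c) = (c - 2)*(c + 3)*(c)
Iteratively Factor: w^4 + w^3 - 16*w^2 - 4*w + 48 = (w - 2)*(w^3 + 3*w^2 - 10*w - 24) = (w - 3)*(w - 2)*(w^2 + 6*w + 8) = (w - 3)*(w - 2)*(w + 2)*(w + 4)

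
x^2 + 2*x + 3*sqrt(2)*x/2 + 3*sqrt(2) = (x + 2)*(x + 3*sqrt(2)/2)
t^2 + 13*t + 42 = (t + 6)*(t + 7)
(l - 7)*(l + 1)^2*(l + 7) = l^4 + 2*l^3 - 48*l^2 - 98*l - 49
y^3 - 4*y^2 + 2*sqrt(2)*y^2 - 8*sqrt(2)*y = y*(y - 4)*(y + 2*sqrt(2))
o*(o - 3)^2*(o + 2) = o^4 - 4*o^3 - 3*o^2 + 18*o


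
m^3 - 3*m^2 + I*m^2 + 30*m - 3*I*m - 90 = (m - 3)*(m - 5*I)*(m + 6*I)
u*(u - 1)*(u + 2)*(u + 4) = u^4 + 5*u^3 + 2*u^2 - 8*u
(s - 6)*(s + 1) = s^2 - 5*s - 6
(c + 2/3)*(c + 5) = c^2 + 17*c/3 + 10/3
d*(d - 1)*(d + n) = d^3 + d^2*n - d^2 - d*n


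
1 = 1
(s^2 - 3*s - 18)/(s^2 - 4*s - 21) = (s - 6)/(s - 7)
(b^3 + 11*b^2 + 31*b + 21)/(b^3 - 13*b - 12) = (b + 7)/(b - 4)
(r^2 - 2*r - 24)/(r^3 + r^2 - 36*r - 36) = (r + 4)/(r^2 + 7*r + 6)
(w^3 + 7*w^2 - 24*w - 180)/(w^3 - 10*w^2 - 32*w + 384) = (w^2 + w - 30)/(w^2 - 16*w + 64)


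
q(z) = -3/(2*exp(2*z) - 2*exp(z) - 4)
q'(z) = -3*(-4*exp(2*z) + 2*exp(z))/(2*exp(2*z) - 2*exp(z) - 4)^2 = (3*exp(z) - 3/2)*exp(z)/(-exp(2*z) + exp(z) + 2)^2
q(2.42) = -0.01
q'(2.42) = 0.03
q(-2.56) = 0.72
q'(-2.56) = -0.02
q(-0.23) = 0.69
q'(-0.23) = 0.15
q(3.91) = -0.00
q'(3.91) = 0.00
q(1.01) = -0.54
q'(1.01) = 2.37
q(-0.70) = 0.67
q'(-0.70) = -0.00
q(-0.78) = 0.67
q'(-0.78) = -0.01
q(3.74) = -0.00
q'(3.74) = 0.00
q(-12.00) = 0.75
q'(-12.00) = 0.00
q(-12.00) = 0.75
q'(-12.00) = 0.00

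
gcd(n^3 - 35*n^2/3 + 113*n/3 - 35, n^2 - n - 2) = 1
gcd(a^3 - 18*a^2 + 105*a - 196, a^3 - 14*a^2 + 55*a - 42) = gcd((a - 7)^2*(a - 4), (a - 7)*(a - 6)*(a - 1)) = a - 7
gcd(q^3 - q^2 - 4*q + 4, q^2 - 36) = 1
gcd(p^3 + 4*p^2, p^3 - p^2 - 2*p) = p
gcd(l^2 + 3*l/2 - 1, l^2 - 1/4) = l - 1/2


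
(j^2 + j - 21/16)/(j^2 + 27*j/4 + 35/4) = (j - 3/4)/(j + 5)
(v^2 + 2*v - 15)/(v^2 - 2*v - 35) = (v - 3)/(v - 7)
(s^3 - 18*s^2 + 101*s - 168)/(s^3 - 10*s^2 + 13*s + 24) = (s - 7)/(s + 1)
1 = 1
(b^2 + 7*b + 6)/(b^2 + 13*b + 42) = (b + 1)/(b + 7)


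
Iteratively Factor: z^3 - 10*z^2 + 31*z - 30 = (z - 3)*(z^2 - 7*z + 10) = (z - 3)*(z - 2)*(z - 5)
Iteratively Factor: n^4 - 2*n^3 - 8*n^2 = (n + 2)*(n^3 - 4*n^2) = n*(n + 2)*(n^2 - 4*n) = n^2*(n + 2)*(n - 4)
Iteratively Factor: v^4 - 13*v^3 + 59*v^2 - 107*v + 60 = (v - 3)*(v^3 - 10*v^2 + 29*v - 20) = (v - 5)*(v - 3)*(v^2 - 5*v + 4) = (v - 5)*(v - 3)*(v - 1)*(v - 4)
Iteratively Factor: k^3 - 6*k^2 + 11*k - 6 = (k - 1)*(k^2 - 5*k + 6) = (k - 2)*(k - 1)*(k - 3)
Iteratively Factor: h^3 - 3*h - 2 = (h + 1)*(h^2 - h - 2) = (h - 2)*(h + 1)*(h + 1)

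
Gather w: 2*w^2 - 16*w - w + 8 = 2*w^2 - 17*w + 8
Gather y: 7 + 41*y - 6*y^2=-6*y^2 + 41*y + 7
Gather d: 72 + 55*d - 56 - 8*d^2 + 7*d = -8*d^2 + 62*d + 16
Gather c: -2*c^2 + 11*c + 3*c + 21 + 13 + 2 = -2*c^2 + 14*c + 36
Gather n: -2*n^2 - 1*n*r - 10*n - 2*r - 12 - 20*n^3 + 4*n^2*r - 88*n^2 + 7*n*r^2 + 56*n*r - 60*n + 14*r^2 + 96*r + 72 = -20*n^3 + n^2*(4*r - 90) + n*(7*r^2 + 55*r - 70) + 14*r^2 + 94*r + 60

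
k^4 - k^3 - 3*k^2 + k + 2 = (k - 2)*(k - 1)*(k + 1)^2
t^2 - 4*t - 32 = (t - 8)*(t + 4)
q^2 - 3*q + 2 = (q - 2)*(q - 1)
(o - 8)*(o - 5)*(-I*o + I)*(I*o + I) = o^4 - 13*o^3 + 39*o^2 + 13*o - 40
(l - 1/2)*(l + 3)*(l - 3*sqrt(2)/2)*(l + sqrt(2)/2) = l^4 - sqrt(2)*l^3 + 5*l^3/2 - 5*sqrt(2)*l^2/2 - 3*l^2 - 15*l/4 + 3*sqrt(2)*l/2 + 9/4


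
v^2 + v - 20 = (v - 4)*(v + 5)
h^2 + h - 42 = (h - 6)*(h + 7)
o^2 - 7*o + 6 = (o - 6)*(o - 1)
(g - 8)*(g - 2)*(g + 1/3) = g^3 - 29*g^2/3 + 38*g/3 + 16/3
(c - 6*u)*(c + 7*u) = c^2 + c*u - 42*u^2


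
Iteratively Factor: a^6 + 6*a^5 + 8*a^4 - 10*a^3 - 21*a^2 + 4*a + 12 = (a + 3)*(a^5 + 3*a^4 - a^3 - 7*a^2 + 4) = (a + 2)*(a + 3)*(a^4 + a^3 - 3*a^2 - a + 2) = (a - 1)*(a + 2)*(a + 3)*(a^3 + 2*a^2 - a - 2) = (a - 1)*(a + 2)^2*(a + 3)*(a^2 - 1) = (a - 1)*(a + 1)*(a + 2)^2*(a + 3)*(a - 1)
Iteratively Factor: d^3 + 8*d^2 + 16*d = (d)*(d^2 + 8*d + 16) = d*(d + 4)*(d + 4)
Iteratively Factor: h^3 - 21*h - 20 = (h - 5)*(h^2 + 5*h + 4) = (h - 5)*(h + 4)*(h + 1)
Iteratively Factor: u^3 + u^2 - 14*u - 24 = (u + 2)*(u^2 - u - 12) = (u - 4)*(u + 2)*(u + 3)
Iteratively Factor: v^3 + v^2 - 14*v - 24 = (v + 3)*(v^2 - 2*v - 8) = (v + 2)*(v + 3)*(v - 4)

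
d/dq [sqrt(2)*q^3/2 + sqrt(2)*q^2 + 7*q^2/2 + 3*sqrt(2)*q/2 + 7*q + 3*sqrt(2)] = 3*sqrt(2)*q^2/2 + 2*sqrt(2)*q + 7*q + 3*sqrt(2)/2 + 7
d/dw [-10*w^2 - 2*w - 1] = -20*w - 2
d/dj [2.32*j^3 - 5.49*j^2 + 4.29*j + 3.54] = 6.96*j^2 - 10.98*j + 4.29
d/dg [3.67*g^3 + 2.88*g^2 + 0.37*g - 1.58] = 11.01*g^2 + 5.76*g + 0.37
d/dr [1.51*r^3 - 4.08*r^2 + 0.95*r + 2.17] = 4.53*r^2 - 8.16*r + 0.95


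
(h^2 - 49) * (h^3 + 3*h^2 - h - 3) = h^5 + 3*h^4 - 50*h^3 - 150*h^2 + 49*h + 147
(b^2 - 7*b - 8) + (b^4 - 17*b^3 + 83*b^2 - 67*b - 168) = b^4 - 17*b^3 + 84*b^2 - 74*b - 176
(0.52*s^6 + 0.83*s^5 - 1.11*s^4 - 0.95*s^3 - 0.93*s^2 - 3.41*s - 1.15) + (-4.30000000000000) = 0.52*s^6 + 0.83*s^5 - 1.11*s^4 - 0.95*s^3 - 0.93*s^2 - 3.41*s - 5.45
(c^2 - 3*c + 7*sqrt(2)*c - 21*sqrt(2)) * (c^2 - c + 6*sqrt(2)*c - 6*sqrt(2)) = c^4 - 4*c^3 + 13*sqrt(2)*c^3 - 52*sqrt(2)*c^2 + 87*c^2 - 336*c + 39*sqrt(2)*c + 252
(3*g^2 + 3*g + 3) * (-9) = -27*g^2 - 27*g - 27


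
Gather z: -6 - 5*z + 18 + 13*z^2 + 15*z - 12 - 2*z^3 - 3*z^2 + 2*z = -2*z^3 + 10*z^2 + 12*z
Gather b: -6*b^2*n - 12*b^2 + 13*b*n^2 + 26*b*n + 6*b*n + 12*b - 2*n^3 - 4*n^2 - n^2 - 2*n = b^2*(-6*n - 12) + b*(13*n^2 + 32*n + 12) - 2*n^3 - 5*n^2 - 2*n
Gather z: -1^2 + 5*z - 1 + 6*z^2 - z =6*z^2 + 4*z - 2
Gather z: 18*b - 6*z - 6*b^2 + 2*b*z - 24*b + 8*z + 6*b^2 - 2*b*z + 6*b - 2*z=0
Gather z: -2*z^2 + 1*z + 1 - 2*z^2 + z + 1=-4*z^2 + 2*z + 2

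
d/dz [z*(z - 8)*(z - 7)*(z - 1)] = 4*z^3 - 48*z^2 + 142*z - 56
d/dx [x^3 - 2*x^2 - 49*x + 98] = 3*x^2 - 4*x - 49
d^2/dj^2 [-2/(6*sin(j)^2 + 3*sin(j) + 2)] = 6*(48*sin(j)^4 + 18*sin(j)^3 - 85*sin(j)^2 - 38*sin(j) + 2)/(6*sin(j)^2 + 3*sin(j) + 2)^3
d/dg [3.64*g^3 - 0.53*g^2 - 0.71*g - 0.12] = 10.92*g^2 - 1.06*g - 0.71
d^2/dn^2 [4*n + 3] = 0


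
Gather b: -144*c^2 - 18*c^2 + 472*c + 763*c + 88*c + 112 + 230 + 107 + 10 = -162*c^2 + 1323*c + 459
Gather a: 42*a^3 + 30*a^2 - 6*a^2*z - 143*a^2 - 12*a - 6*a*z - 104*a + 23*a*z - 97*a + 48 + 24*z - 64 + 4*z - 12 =42*a^3 + a^2*(-6*z - 113) + a*(17*z - 213) + 28*z - 28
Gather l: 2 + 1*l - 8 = l - 6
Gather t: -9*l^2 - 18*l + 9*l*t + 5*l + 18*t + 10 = -9*l^2 - 13*l + t*(9*l + 18) + 10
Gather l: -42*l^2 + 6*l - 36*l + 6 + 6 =-42*l^2 - 30*l + 12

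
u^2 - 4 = (u - 2)*(u + 2)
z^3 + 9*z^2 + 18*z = z*(z + 3)*(z + 6)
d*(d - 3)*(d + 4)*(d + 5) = d^4 + 6*d^3 - 7*d^2 - 60*d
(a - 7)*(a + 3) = a^2 - 4*a - 21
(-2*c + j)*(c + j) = -2*c^2 - c*j + j^2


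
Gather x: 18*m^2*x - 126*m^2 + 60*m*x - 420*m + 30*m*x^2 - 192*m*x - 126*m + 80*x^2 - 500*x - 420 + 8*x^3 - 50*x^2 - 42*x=-126*m^2 - 546*m + 8*x^3 + x^2*(30*m + 30) + x*(18*m^2 - 132*m - 542) - 420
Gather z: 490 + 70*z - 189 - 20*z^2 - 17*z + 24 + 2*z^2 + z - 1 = -18*z^2 + 54*z + 324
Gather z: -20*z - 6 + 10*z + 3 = -10*z - 3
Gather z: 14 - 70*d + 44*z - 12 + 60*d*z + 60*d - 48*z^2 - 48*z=-10*d - 48*z^2 + z*(60*d - 4) + 2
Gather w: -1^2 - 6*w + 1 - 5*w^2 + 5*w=-5*w^2 - w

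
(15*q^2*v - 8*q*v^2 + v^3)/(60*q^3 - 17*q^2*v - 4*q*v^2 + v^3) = v/(4*q + v)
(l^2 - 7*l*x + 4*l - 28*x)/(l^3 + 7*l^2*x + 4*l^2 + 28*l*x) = (l - 7*x)/(l*(l + 7*x))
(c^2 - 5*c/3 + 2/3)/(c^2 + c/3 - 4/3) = (3*c - 2)/(3*c + 4)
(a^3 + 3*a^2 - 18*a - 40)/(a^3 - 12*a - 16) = (a + 5)/(a + 2)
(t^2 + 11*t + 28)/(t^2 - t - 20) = (t + 7)/(t - 5)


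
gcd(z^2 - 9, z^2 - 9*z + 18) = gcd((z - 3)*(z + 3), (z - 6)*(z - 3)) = z - 3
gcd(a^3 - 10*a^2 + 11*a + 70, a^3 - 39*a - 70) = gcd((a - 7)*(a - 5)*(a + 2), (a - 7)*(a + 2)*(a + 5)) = a^2 - 5*a - 14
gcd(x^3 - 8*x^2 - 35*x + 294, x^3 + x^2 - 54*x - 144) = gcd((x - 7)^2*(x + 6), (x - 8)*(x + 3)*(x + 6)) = x + 6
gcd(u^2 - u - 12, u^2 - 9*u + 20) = u - 4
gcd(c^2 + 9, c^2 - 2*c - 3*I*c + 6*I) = c - 3*I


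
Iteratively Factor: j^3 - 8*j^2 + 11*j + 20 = (j - 5)*(j^2 - 3*j - 4) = (j - 5)*(j - 4)*(j + 1)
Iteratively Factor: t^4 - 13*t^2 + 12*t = (t - 3)*(t^3 + 3*t^2 - 4*t) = t*(t - 3)*(t^2 + 3*t - 4) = t*(t - 3)*(t - 1)*(t + 4)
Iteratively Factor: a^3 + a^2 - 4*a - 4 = (a + 2)*(a^2 - a - 2) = (a + 1)*(a + 2)*(a - 2)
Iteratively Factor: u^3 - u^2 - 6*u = (u - 3)*(u^2 + 2*u) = u*(u - 3)*(u + 2)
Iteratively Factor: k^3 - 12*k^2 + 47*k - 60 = (k - 4)*(k^2 - 8*k + 15) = (k - 4)*(k - 3)*(k - 5)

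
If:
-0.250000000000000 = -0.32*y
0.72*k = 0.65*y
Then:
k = 0.71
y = 0.78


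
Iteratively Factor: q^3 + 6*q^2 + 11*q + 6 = (q + 3)*(q^2 + 3*q + 2) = (q + 1)*(q + 3)*(q + 2)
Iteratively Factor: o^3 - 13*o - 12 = (o + 3)*(o^2 - 3*o - 4) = (o + 1)*(o + 3)*(o - 4)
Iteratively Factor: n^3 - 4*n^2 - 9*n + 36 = (n - 4)*(n^2 - 9) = (n - 4)*(n - 3)*(n + 3)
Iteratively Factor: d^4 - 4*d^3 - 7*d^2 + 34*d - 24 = (d + 3)*(d^3 - 7*d^2 + 14*d - 8) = (d - 2)*(d + 3)*(d^2 - 5*d + 4) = (d - 4)*(d - 2)*(d + 3)*(d - 1)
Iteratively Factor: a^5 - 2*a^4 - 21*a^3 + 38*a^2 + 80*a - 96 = (a + 4)*(a^4 - 6*a^3 + 3*a^2 + 26*a - 24) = (a - 1)*(a + 4)*(a^3 - 5*a^2 - 2*a + 24) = (a - 1)*(a + 2)*(a + 4)*(a^2 - 7*a + 12) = (a - 3)*(a - 1)*(a + 2)*(a + 4)*(a - 4)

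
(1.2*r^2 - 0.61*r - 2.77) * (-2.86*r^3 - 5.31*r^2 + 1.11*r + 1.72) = -3.432*r^5 - 4.6274*r^4 + 12.4933*r^3 + 16.0956*r^2 - 4.1239*r - 4.7644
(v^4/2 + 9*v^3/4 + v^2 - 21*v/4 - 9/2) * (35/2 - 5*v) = -5*v^5/2 - 5*v^4/2 + 275*v^3/8 + 175*v^2/4 - 555*v/8 - 315/4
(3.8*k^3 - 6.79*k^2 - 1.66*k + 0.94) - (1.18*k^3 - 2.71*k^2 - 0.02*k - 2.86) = 2.62*k^3 - 4.08*k^2 - 1.64*k + 3.8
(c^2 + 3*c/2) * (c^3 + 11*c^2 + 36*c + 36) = c^5 + 25*c^4/2 + 105*c^3/2 + 90*c^2 + 54*c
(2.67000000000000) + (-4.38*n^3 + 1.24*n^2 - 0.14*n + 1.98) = -4.38*n^3 + 1.24*n^2 - 0.14*n + 4.65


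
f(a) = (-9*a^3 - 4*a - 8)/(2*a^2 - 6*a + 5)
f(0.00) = -1.60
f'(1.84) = 51.20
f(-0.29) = -0.96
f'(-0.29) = -1.90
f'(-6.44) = -4.08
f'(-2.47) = -3.14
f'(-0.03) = -2.57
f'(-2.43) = -3.12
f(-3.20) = 6.71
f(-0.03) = -1.52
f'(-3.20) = -3.46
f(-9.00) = 29.81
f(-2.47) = 4.29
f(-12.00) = 42.72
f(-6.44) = 19.13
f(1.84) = -97.68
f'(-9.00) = -4.25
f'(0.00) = -2.72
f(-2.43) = 4.17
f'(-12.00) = -4.34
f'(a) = (6 - 4*a)*(-9*a^3 - 4*a - 8)/(2*a^2 - 6*a + 5)^2 + (-27*a^2 - 4)/(2*a^2 - 6*a + 5) = (-18*a^4 + 108*a^3 - 127*a^2 + 32*a - 68)/(4*a^4 - 24*a^3 + 56*a^2 - 60*a + 25)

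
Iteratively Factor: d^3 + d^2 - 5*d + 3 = (d - 1)*(d^2 + 2*d - 3) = (d - 1)^2*(d + 3)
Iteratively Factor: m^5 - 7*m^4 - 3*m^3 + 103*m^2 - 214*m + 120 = (m - 1)*(m^4 - 6*m^3 - 9*m^2 + 94*m - 120) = (m - 5)*(m - 1)*(m^3 - m^2 - 14*m + 24) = (m - 5)*(m - 1)*(m + 4)*(m^2 - 5*m + 6) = (m - 5)*(m - 2)*(m - 1)*(m + 4)*(m - 3)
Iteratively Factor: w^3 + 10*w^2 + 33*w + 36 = (w + 3)*(w^2 + 7*w + 12) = (w + 3)^2*(w + 4)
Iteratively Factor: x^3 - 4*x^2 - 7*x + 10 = (x - 1)*(x^2 - 3*x - 10) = (x - 5)*(x - 1)*(x + 2)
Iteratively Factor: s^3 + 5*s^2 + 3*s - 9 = (s - 1)*(s^2 + 6*s + 9) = (s - 1)*(s + 3)*(s + 3)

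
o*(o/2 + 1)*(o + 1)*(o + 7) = o^4/2 + 5*o^3 + 23*o^2/2 + 7*o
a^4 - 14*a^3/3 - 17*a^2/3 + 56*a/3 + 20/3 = (a - 5)*(a - 2)*(a + 1/3)*(a + 2)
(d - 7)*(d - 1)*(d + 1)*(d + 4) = d^4 - 3*d^3 - 29*d^2 + 3*d + 28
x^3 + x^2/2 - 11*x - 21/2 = (x - 7/2)*(x + 1)*(x + 3)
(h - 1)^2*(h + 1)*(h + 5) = h^4 + 4*h^3 - 6*h^2 - 4*h + 5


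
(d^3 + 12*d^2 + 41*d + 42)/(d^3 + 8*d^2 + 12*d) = (d^2 + 10*d + 21)/(d*(d + 6))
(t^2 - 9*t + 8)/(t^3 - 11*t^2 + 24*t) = (t - 1)/(t*(t - 3))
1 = 1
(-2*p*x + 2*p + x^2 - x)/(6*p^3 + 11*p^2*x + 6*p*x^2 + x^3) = (-2*p*x + 2*p + x^2 - x)/(6*p^3 + 11*p^2*x + 6*p*x^2 + x^3)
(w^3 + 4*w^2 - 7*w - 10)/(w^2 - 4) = (w^2 + 6*w + 5)/(w + 2)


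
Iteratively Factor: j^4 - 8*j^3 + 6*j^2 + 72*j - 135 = (j + 3)*(j^3 - 11*j^2 + 39*j - 45) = (j - 5)*(j + 3)*(j^2 - 6*j + 9) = (j - 5)*(j - 3)*(j + 3)*(j - 3)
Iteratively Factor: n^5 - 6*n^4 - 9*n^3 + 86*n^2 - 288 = (n + 3)*(n^4 - 9*n^3 + 18*n^2 + 32*n - 96) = (n + 2)*(n + 3)*(n^3 - 11*n^2 + 40*n - 48) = (n - 4)*(n + 2)*(n + 3)*(n^2 - 7*n + 12) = (n - 4)^2*(n + 2)*(n + 3)*(n - 3)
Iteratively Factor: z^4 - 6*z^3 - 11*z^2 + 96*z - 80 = (z + 4)*(z^3 - 10*z^2 + 29*z - 20) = (z - 4)*(z + 4)*(z^2 - 6*z + 5) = (z - 4)*(z - 1)*(z + 4)*(z - 5)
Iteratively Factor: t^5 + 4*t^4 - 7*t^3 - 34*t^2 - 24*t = (t)*(t^4 + 4*t^3 - 7*t^2 - 34*t - 24) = t*(t + 4)*(t^3 - 7*t - 6) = t*(t + 2)*(t + 4)*(t^2 - 2*t - 3) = t*(t - 3)*(t + 2)*(t + 4)*(t + 1)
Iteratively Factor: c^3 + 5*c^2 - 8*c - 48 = (c + 4)*(c^2 + c - 12) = (c + 4)^2*(c - 3)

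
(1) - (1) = 0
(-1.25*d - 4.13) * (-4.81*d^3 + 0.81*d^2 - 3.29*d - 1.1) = 6.0125*d^4 + 18.8528*d^3 + 0.7672*d^2 + 14.9627*d + 4.543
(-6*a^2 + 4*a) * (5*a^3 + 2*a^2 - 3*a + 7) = -30*a^5 + 8*a^4 + 26*a^3 - 54*a^2 + 28*a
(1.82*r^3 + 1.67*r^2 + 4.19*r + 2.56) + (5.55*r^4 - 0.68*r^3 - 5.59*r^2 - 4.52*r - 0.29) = 5.55*r^4 + 1.14*r^3 - 3.92*r^2 - 0.329999999999999*r + 2.27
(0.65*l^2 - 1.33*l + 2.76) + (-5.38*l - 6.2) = 0.65*l^2 - 6.71*l - 3.44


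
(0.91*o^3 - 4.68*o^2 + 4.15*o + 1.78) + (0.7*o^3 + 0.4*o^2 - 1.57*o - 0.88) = 1.61*o^3 - 4.28*o^2 + 2.58*o + 0.9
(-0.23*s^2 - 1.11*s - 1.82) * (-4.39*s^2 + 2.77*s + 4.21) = 1.0097*s^4 + 4.2358*s^3 + 3.9468*s^2 - 9.7145*s - 7.6622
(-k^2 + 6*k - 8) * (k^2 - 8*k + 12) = -k^4 + 14*k^3 - 68*k^2 + 136*k - 96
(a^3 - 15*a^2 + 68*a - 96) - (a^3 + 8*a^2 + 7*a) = -23*a^2 + 61*a - 96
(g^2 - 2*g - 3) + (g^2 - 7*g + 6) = 2*g^2 - 9*g + 3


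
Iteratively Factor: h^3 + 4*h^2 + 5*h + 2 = (h + 1)*(h^2 + 3*h + 2) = (h + 1)*(h + 2)*(h + 1)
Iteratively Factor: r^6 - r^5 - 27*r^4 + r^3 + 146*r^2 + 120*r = (r + 1)*(r^5 - 2*r^4 - 25*r^3 + 26*r^2 + 120*r) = r*(r + 1)*(r^4 - 2*r^3 - 25*r^2 + 26*r + 120) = r*(r - 3)*(r + 1)*(r^3 + r^2 - 22*r - 40) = r*(r - 3)*(r + 1)*(r + 2)*(r^2 - r - 20) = r*(r - 3)*(r + 1)*(r + 2)*(r + 4)*(r - 5)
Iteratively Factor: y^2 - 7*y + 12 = (y - 3)*(y - 4)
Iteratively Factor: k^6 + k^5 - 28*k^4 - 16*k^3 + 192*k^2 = (k)*(k^5 + k^4 - 28*k^3 - 16*k^2 + 192*k) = k*(k - 3)*(k^4 + 4*k^3 - 16*k^2 - 64*k) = k*(k - 4)*(k - 3)*(k^3 + 8*k^2 + 16*k) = k*(k - 4)*(k - 3)*(k + 4)*(k^2 + 4*k) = k^2*(k - 4)*(k - 3)*(k + 4)*(k + 4)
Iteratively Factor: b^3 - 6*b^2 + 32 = (b + 2)*(b^2 - 8*b + 16) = (b - 4)*(b + 2)*(b - 4)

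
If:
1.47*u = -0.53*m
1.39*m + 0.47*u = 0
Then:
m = 0.00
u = 0.00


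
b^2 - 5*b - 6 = (b - 6)*(b + 1)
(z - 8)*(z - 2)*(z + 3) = z^3 - 7*z^2 - 14*z + 48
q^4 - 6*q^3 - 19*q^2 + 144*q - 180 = (q - 6)*(q - 3)*(q - 2)*(q + 5)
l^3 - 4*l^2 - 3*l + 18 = (l - 3)^2*(l + 2)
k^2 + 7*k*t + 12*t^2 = (k + 3*t)*(k + 4*t)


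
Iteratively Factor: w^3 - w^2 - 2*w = (w - 2)*(w^2 + w) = w*(w - 2)*(w + 1)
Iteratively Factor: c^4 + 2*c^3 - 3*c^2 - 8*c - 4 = (c + 1)*(c^3 + c^2 - 4*c - 4) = (c - 2)*(c + 1)*(c^2 + 3*c + 2) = (c - 2)*(c + 1)*(c + 2)*(c + 1)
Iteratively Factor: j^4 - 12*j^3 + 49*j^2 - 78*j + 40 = (j - 1)*(j^3 - 11*j^2 + 38*j - 40) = (j - 2)*(j - 1)*(j^2 - 9*j + 20) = (j - 5)*(j - 2)*(j - 1)*(j - 4)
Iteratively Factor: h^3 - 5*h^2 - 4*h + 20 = (h - 5)*(h^2 - 4) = (h - 5)*(h + 2)*(h - 2)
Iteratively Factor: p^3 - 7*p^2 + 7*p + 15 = (p + 1)*(p^2 - 8*p + 15) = (p - 5)*(p + 1)*(p - 3)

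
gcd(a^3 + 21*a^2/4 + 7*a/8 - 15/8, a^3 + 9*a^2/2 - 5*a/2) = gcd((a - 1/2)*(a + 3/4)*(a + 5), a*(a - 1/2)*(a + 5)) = a^2 + 9*a/2 - 5/2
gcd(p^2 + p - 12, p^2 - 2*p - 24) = p + 4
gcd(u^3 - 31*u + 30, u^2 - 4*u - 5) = u - 5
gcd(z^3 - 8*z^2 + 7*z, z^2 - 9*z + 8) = z - 1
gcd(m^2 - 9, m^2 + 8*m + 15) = m + 3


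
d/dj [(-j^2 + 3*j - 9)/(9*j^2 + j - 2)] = (-28*j^2 + 166*j + 3)/(81*j^4 + 18*j^3 - 35*j^2 - 4*j + 4)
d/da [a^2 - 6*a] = 2*a - 6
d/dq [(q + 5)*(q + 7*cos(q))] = q - (q + 5)*(7*sin(q) - 1) + 7*cos(q)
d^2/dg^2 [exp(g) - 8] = exp(g)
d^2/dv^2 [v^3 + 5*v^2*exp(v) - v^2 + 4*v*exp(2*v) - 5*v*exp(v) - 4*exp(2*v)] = 5*v^2*exp(v) + 16*v*exp(2*v) + 15*v*exp(v) + 6*v - 2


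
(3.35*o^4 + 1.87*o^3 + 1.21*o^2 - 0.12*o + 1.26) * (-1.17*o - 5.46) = -3.9195*o^5 - 20.4789*o^4 - 11.6259*o^3 - 6.4662*o^2 - 0.819*o - 6.8796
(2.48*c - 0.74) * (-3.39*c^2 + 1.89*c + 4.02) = -8.4072*c^3 + 7.1958*c^2 + 8.571*c - 2.9748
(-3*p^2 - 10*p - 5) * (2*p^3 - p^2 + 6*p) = -6*p^5 - 17*p^4 - 18*p^3 - 55*p^2 - 30*p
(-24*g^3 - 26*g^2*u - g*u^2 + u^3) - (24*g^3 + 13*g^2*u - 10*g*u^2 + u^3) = -48*g^3 - 39*g^2*u + 9*g*u^2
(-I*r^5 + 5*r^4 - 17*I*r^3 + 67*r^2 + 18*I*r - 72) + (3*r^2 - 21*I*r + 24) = -I*r^5 + 5*r^4 - 17*I*r^3 + 70*r^2 - 3*I*r - 48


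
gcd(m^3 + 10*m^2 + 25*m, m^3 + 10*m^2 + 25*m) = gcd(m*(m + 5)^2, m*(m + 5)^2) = m^3 + 10*m^2 + 25*m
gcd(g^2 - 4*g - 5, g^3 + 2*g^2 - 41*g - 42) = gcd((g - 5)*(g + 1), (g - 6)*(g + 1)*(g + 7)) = g + 1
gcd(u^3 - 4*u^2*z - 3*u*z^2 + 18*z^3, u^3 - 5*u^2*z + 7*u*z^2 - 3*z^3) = -u + 3*z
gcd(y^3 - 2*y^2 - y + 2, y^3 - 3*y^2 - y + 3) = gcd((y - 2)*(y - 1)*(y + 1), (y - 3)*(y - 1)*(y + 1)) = y^2 - 1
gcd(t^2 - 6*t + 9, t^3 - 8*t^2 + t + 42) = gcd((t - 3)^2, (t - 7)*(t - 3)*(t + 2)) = t - 3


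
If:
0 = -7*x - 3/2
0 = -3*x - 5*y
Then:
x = -3/14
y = 9/70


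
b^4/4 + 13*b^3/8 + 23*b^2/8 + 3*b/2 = b*(b/4 + 1)*(b + 1)*(b + 3/2)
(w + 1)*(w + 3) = w^2 + 4*w + 3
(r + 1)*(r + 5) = r^2 + 6*r + 5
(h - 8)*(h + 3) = h^2 - 5*h - 24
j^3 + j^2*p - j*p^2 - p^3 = (j - p)*(j + p)^2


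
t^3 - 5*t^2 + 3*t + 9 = (t - 3)^2*(t + 1)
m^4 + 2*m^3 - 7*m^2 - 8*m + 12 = (m - 2)*(m - 1)*(m + 2)*(m + 3)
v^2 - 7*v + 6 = (v - 6)*(v - 1)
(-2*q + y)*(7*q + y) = -14*q^2 + 5*q*y + y^2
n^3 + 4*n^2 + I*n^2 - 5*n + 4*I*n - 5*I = (n - 1)*(n + 5)*(n + I)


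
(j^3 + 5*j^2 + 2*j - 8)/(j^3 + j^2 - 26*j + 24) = (j^2 + 6*j + 8)/(j^2 + 2*j - 24)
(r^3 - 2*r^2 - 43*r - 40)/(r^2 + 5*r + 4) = (r^2 - 3*r - 40)/(r + 4)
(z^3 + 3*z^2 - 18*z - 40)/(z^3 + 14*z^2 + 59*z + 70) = (z - 4)/(z + 7)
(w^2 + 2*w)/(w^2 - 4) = w/(w - 2)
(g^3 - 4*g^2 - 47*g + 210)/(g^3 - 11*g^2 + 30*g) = (g + 7)/g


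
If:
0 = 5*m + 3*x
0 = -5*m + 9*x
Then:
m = 0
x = 0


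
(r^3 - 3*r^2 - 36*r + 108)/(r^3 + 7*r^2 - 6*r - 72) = (r - 6)/(r + 4)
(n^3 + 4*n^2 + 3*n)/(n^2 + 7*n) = (n^2 + 4*n + 3)/(n + 7)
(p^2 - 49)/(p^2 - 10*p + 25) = (p^2 - 49)/(p^2 - 10*p + 25)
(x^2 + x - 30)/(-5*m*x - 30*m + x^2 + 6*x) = (x - 5)/(-5*m + x)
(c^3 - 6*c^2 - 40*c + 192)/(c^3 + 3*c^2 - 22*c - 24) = (c - 8)/(c + 1)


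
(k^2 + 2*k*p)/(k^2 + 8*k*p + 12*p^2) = k/(k + 6*p)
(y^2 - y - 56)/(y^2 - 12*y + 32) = (y + 7)/(y - 4)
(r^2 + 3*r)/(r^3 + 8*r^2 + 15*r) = 1/(r + 5)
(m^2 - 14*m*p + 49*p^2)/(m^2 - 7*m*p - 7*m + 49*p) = (m - 7*p)/(m - 7)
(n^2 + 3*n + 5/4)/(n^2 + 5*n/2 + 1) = (n + 5/2)/(n + 2)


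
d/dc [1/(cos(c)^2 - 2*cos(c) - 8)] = 2*(cos(c) - 1)*sin(c)/(sin(c)^2 + 2*cos(c) + 7)^2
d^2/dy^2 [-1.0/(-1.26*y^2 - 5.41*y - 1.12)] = (-3.1752*y^2 - 13.6332*y + 1.0*(2.52*y + 5.41)*(5.04*y + 10.82) - 2.8224)/(1.26*y^2 + 5.41*y + 1.12)^3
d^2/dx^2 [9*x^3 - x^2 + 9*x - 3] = 54*x - 2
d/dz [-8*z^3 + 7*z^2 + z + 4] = -24*z^2 + 14*z + 1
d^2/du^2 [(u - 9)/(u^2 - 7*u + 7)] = 2*((16 - 3*u)*(u^2 - 7*u + 7) + (u - 9)*(2*u - 7)^2)/(u^2 - 7*u + 7)^3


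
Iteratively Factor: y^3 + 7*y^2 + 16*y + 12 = (y + 2)*(y^2 + 5*y + 6) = (y + 2)*(y + 3)*(y + 2)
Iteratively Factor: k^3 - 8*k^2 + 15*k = (k)*(k^2 - 8*k + 15) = k*(k - 5)*(k - 3)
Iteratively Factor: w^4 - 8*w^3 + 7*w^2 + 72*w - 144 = (w - 3)*(w^3 - 5*w^2 - 8*w + 48) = (w - 4)*(w - 3)*(w^2 - w - 12) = (w - 4)*(w - 3)*(w + 3)*(w - 4)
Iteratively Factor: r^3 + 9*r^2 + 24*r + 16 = (r + 1)*(r^2 + 8*r + 16) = (r + 1)*(r + 4)*(r + 4)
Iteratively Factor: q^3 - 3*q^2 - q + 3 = (q - 1)*(q^2 - 2*q - 3) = (q - 1)*(q + 1)*(q - 3)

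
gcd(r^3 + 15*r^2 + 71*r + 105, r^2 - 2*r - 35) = r + 5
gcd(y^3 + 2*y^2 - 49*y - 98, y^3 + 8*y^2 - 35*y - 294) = y + 7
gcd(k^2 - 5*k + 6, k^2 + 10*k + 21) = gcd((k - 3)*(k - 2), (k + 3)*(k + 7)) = 1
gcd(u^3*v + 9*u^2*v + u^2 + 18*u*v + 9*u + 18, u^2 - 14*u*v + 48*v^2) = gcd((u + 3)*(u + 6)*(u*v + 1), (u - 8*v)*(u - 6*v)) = 1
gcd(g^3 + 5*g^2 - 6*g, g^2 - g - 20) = 1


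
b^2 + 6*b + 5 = (b + 1)*(b + 5)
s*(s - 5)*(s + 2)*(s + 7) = s^4 + 4*s^3 - 31*s^2 - 70*s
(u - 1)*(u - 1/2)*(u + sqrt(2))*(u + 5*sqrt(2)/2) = u^4 - 3*u^3/2 + 7*sqrt(2)*u^3/2 - 21*sqrt(2)*u^2/4 + 11*u^2/2 - 15*u/2 + 7*sqrt(2)*u/4 + 5/2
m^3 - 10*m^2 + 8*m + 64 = (m - 8)*(m - 4)*(m + 2)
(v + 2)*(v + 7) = v^2 + 9*v + 14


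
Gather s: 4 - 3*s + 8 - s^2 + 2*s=-s^2 - s + 12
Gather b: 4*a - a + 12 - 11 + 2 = 3*a + 3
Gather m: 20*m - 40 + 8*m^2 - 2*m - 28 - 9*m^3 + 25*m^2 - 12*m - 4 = -9*m^3 + 33*m^2 + 6*m - 72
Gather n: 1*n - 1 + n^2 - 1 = n^2 + n - 2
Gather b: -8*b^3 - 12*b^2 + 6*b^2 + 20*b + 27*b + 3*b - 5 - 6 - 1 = -8*b^3 - 6*b^2 + 50*b - 12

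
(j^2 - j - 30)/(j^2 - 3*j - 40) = (j - 6)/(j - 8)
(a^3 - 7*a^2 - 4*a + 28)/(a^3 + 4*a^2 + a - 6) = (a^2 - 9*a + 14)/(a^2 + 2*a - 3)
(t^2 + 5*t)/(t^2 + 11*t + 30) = t/(t + 6)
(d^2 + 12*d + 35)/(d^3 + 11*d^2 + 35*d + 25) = (d + 7)/(d^2 + 6*d + 5)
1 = 1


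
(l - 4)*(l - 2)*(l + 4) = l^3 - 2*l^2 - 16*l + 32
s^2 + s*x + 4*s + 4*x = (s + 4)*(s + x)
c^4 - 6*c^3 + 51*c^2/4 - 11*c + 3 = (c - 2)^2*(c - 3/2)*(c - 1/2)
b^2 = b^2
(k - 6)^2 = k^2 - 12*k + 36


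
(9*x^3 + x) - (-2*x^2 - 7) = 9*x^3 + 2*x^2 + x + 7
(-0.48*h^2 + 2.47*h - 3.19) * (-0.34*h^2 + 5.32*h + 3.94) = 0.1632*h^4 - 3.3934*h^3 + 12.3338*h^2 - 7.239*h - 12.5686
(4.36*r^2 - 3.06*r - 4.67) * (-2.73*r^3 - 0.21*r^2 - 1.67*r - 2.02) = -11.9028*r^5 + 7.4382*r^4 + 6.1105*r^3 - 2.7163*r^2 + 13.9801*r + 9.4334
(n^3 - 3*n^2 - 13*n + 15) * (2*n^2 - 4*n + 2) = 2*n^5 - 10*n^4 - 12*n^3 + 76*n^2 - 86*n + 30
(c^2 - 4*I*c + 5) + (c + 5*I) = c^2 + c - 4*I*c + 5 + 5*I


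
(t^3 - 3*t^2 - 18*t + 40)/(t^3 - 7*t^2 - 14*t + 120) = (t - 2)/(t - 6)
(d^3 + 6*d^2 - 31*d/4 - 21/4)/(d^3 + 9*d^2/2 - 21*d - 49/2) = (4*d^2 - 4*d - 3)/(2*(2*d^2 - 5*d - 7))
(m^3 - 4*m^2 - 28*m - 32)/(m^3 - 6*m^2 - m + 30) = (m^2 - 6*m - 16)/(m^2 - 8*m + 15)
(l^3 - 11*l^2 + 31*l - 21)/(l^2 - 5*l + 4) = (l^2 - 10*l + 21)/(l - 4)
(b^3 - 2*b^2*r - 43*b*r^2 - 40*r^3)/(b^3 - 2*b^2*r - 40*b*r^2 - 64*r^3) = (b^2 + 6*b*r + 5*r^2)/(b^2 + 6*b*r + 8*r^2)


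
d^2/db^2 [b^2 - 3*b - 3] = 2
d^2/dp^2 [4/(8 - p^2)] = 8*(-3*p^2 - 8)/(p^2 - 8)^3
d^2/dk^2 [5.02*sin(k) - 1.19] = -5.02*sin(k)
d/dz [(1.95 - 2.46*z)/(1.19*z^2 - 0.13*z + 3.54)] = (2.9274*z^2 - 4.641*z - 8.4549)/(1.4161*z^4 - 0.3094*z^3 + 8.4421*z^2 - 0.9204*z + 12.5316)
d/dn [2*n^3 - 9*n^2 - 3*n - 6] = 6*n^2 - 18*n - 3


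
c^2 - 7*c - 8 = (c - 8)*(c + 1)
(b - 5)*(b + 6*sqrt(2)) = b^2 - 5*b + 6*sqrt(2)*b - 30*sqrt(2)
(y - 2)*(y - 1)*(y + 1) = y^3 - 2*y^2 - y + 2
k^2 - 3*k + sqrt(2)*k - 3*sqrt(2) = (k - 3)*(k + sqrt(2))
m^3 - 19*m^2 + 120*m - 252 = (m - 7)*(m - 6)^2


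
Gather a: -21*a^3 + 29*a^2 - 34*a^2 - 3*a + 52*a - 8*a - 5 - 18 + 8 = -21*a^3 - 5*a^2 + 41*a - 15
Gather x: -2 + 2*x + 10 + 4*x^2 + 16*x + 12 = 4*x^2 + 18*x + 20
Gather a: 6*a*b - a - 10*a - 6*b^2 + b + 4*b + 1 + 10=a*(6*b - 11) - 6*b^2 + 5*b + 11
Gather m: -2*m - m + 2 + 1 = 3 - 3*m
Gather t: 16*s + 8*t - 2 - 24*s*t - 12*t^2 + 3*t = 16*s - 12*t^2 + t*(11 - 24*s) - 2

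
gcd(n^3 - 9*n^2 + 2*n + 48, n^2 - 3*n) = n - 3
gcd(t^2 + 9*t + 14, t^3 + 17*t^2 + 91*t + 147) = t + 7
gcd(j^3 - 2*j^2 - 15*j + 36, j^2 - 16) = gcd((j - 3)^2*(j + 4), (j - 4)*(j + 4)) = j + 4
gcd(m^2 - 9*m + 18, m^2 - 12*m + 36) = m - 6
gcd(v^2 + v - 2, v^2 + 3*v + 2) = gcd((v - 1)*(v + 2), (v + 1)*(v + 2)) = v + 2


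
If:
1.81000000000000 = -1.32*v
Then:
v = -1.37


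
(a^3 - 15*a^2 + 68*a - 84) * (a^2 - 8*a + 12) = a^5 - 23*a^4 + 200*a^3 - 808*a^2 + 1488*a - 1008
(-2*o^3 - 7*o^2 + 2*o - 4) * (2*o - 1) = -4*o^4 - 12*o^3 + 11*o^2 - 10*o + 4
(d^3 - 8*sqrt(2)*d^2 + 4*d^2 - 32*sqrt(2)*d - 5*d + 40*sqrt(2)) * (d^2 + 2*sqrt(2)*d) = d^5 - 6*sqrt(2)*d^4 + 4*d^4 - 37*d^3 - 24*sqrt(2)*d^3 - 128*d^2 + 30*sqrt(2)*d^2 + 160*d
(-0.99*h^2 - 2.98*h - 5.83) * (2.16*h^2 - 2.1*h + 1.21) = -2.1384*h^4 - 4.3578*h^3 - 7.5327*h^2 + 8.6372*h - 7.0543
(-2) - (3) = -5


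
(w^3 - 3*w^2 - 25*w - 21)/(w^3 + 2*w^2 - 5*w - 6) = (w - 7)/(w - 2)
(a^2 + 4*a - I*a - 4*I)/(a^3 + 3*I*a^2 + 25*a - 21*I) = (a + 4)/(a^2 + 4*I*a + 21)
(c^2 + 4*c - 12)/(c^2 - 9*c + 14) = (c + 6)/(c - 7)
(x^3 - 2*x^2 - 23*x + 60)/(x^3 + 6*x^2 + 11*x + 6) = (x^3 - 2*x^2 - 23*x + 60)/(x^3 + 6*x^2 + 11*x + 6)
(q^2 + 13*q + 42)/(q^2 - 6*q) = (q^2 + 13*q + 42)/(q*(q - 6))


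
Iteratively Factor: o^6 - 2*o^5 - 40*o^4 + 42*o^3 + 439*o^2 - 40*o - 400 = (o - 1)*(o^5 - o^4 - 41*o^3 + o^2 + 440*o + 400) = (o - 1)*(o + 4)*(o^4 - 5*o^3 - 21*o^2 + 85*o + 100) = (o - 1)*(o + 4)^2*(o^3 - 9*o^2 + 15*o + 25) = (o - 5)*(o - 1)*(o + 4)^2*(o^2 - 4*o - 5) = (o - 5)^2*(o - 1)*(o + 4)^2*(o + 1)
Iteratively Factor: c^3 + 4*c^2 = (c + 4)*(c^2) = c*(c + 4)*(c)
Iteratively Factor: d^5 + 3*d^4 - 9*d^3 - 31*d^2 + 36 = (d + 3)*(d^4 - 9*d^2 - 4*d + 12) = (d + 2)*(d + 3)*(d^3 - 2*d^2 - 5*d + 6) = (d + 2)^2*(d + 3)*(d^2 - 4*d + 3) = (d - 3)*(d + 2)^2*(d + 3)*(d - 1)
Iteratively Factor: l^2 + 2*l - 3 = (l + 3)*(l - 1)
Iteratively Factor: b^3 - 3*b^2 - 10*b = (b)*(b^2 - 3*b - 10) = b*(b - 5)*(b + 2)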